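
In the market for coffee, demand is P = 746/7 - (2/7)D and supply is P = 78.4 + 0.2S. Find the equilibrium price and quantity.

P* = 90, Q* = 58

Set the two price expressions equal: 746/7 - (2/7)Q = 78.4 + 0.2Q.
986/35 = (17/35)Q, so Q* = 58.
P* = 746/7 − (2/7)(58) = 90.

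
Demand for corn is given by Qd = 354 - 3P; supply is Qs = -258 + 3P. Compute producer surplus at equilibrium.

Equilibrium: 354 - 3P = -258 + 3P gives P* = 102, Q* = 48.
Supply starts at P = 86 (where Qs = 0).
PS = ½(102 − 86)(48) = 384.

Producer surplus = 384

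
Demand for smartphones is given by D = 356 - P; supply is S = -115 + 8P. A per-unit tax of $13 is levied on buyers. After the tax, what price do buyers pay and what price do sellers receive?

Buyers pay 575/9, sellers receive 458/9

Pre-tax equilibrium: P* = 157/3, Q* = 911/3.
Tax on buyers shifts demand to D = 356 − 1(P + 13) = 343 - P.
343 - P = -115 + 8P gives seller price Ps = 458/9; buyers pay Pb = 458/9 + 13 = 575/9.
New quantity: Q = 356 − 1(575/9) = 2629/9.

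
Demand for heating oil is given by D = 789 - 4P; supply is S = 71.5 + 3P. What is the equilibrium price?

P* = 102.5

Set D = S: 789 - 4P = 71.5 + 3P.
717.5 = 7P, so P* = 102.5.
Q* = 789 − 4(102.5) = 379.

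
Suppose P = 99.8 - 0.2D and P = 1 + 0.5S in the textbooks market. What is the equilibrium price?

P* = 501/7

Set the two price expressions equal: 99.8 - 0.2Q = 1 + 0.5Q.
98.8 = 0.7Q, so Q* = 988/7.
P* = 99.8 − (0.2)(988/7) = 501/7.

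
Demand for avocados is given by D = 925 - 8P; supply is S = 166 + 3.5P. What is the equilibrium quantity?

Set D = S: 925 - 8P = 166 + 3.5P.
759 = 11.5P, so P* = 66.
Q* = 925 − 8(66) = 397.

Q* = 397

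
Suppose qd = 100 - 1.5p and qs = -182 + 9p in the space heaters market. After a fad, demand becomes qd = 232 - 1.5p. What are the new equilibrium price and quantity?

p' = 276/7, q' = 1210/7

Original equilibrium: p* = 188/7, q* = 418/7.
New equilibrium: 232 - 1.5p = -182 + 9p, so 414 = 10.5p and p' = 276/7; q' = 232 − 1.5(276/7) = 1210/7.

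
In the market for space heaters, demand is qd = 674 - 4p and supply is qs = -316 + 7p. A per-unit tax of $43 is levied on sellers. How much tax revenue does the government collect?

Tax revenue = 96750/11

Pre-tax equilibrium: p* = 90, q* = 314.
Tax on sellers shifts supply to qs = -316 + 7(p − 43) = -617 + 7p.
674 - 4p = -617 + 7p gives buyer price pb = 1291/11; sellers receive ps = 1291/11 − 43 = 818/11.
New quantity: q = 674 − 4(1291/11) = 2250/11.
Revenue = 43 × 2250/11 = 96750/11.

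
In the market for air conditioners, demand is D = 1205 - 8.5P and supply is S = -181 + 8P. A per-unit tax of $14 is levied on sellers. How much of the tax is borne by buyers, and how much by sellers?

Buyers bear 224/33, sellers bear 238/33

Pre-tax equilibrium: P* = 84, Q* = 491.
Tax on sellers shifts supply to S = -181 + 8(P − 14) = -293 + 8P.
1205 - 8.5P = -293 + 8P gives buyer price Pb = 2996/33; sellers receive Ps = 2996/33 − 14 = 2534/33.
New quantity: Q = 1205 − 8.5(2996/33) = 14299/33.
Buyer burden = 2996/33 − 84 = 224/33; seller burden = 84 − 2534/33 = 238/33.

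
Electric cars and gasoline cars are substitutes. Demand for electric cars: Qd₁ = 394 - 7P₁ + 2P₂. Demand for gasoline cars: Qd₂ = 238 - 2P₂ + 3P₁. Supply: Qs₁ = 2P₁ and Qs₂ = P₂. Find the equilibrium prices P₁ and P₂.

P₁ = 1658/21, P₂ = 1108/7

Market 1: 394 - 7P₁ + 2P₂ = 2P₁ → 9P₁ - 2P₂ = 394.
Market 2: 3P₂ - 3P₁ = 238.
Eliminating P₂: 3×(1) + 2×(2) gives 21P₁ = 1658, so P₁ = 1658/21.
Back-substitute into (2): P₂ = (238 + 3×1658/21) / 3 = 1108/7.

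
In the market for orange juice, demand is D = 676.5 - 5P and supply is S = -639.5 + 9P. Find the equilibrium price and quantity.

Set D = S: 676.5 - 5P = -639.5 + 9P.
1316 = 14P, so P* = 94.
Q* = 676.5 − 5(94) = 206.5.

P* = 94, Q* = 206.5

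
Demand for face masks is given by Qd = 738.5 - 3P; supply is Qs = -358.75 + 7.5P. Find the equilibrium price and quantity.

Set Qd = Qs: 738.5 - 3P = -358.75 + 7.5P.
1097.25 = 10.5P, so P* = 104.5.
Q* = 738.5 − 3(104.5) = 425.

P* = 104.5, Q* = 425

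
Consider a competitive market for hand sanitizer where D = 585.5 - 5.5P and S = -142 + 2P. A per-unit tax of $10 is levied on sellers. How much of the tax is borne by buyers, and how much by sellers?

Pre-tax equilibrium: P* = 97, Q* = 52.
Tax on sellers shifts supply to S = -142 + 2(P − 10) = -162 + 2P.
585.5 - 5.5P = -162 + 2P gives buyer price Pb = 299/3; sellers receive Ps = 299/3 − 10 = 269/3.
New quantity: Q = 585.5 − 5.5(299/3) = 112/3.
Buyer burden = 299/3 − 97 = 8/3; seller burden = 97 − 269/3 = 22/3.

Buyers bear 8/3, sellers bear 22/3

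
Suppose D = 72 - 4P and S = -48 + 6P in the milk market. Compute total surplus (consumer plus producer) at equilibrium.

Total surplus = 120

Equilibrium: 72 - 4P = -48 + 6P gives P* = 12, Q* = 24.
Demand choke price: P = 18; supply starts at P = 8.
CS = ½(18 − 12)(24) = 72; PS = ½(12 − 8)(24) = 48.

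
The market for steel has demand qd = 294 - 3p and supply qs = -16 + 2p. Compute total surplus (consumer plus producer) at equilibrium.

Total surplus = 4860

Equilibrium: 294 - 3p = -16 + 2p gives p* = 62, q* = 108.
Demand choke price: p = 98; supply starts at p = 8.
CS = ½(98 − 62)(108) = 1944; PS = ½(62 − 8)(108) = 2916.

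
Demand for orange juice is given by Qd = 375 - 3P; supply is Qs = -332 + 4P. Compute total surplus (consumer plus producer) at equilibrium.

Equilibrium: 375 - 3P = -332 + 4P gives P* = 101, Q* = 72.
Demand choke price: P = 125; supply starts at P = 83.
CS = ½(125 − 101)(72) = 864; PS = ½(101 − 83)(72) = 648.

Total surplus = 1512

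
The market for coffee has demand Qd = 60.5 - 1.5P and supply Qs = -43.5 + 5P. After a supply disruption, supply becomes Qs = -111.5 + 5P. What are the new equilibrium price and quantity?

Original equilibrium: P* = 16, Q* = 36.5.
New equilibrium: 60.5 - 1.5P = -111.5 + 5P, so 172 = 6.5P and P' = 344/13; Q' = 60.5 − 1.5(344/13) = 541/26.

P' = 344/13, Q' = 541/26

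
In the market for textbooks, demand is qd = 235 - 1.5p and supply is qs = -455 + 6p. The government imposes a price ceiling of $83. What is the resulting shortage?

Equilibrium price would be p* = 92, so the ceiling at 83 binds.
At p = 83: qd = 235 − 1.5(83) = 110.5, qs = -455 + 6(83) = 43.
Shortage = 110.5 − 43 = 67.5.

Shortage = 67.5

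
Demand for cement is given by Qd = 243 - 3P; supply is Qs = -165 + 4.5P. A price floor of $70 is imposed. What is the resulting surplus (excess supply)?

Equilibrium price would be P* = 54.4, so the floor at 70 binds.
At P = 70: Qd = 33, Qs = 150.
Surplus = 150 − 33 = 117.

Surplus = 117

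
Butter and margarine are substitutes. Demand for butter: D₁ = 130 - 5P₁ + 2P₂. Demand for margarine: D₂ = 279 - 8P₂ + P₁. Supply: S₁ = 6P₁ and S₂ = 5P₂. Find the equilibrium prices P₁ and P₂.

Market 1: 130 - 5P₁ + 2P₂ = 6P₁ → 11P₁ - 2P₂ = 130.
Market 2: 13P₂ - P₁ = 279.
Eliminating P₂: 13×(1) + 2×(2) gives 141P₁ = 2248, so P₁ = 2248/141.
Back-substitute into (2): P₂ = (279 + 1×2248/141) / 13 = 3199/141.

P₁ = 2248/141, P₂ = 3199/141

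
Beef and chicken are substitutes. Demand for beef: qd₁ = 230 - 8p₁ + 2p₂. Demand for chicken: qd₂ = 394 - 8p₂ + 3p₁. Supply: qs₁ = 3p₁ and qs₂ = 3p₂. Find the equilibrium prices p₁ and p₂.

Market 1: 230 - 8p₁ + 2p₂ = 3p₁ → 11p₁ - 2p₂ = 230.
Market 2: 11p₂ - 3p₁ = 394.
Eliminating p₂: 11×(1) + 2×(2) gives 115p₁ = 3318, so p₁ = 3318/115.
Back-substitute into (2): p₂ = (394 + 3×3318/115) / 11 = 5024/115.

p₁ = 3318/115, p₂ = 5024/115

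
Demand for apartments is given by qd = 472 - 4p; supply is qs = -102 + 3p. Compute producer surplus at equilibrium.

Equilibrium: 472 - 4p = -102 + 3p gives p* = 82, q* = 144.
Supply starts at p = 34 (where qs = 0).
PS = ½(82 − 34)(144) = 3456.

Producer surplus = 3456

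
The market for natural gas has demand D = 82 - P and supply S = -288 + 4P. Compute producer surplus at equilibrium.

Equilibrium: 82 - P = -288 + 4P gives P* = 74, Q* = 8.
Supply starts at P = 72 (where S = 0).
PS = ½(74 − 72)(8) = 8.

Producer surplus = 8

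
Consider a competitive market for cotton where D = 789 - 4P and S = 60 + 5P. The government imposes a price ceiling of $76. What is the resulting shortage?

Equilibrium price would be P* = 81, so the ceiling at 76 binds.
At P = 76: D = 789 − 4(76) = 485, S = 60 + 5(76) = 440.
Shortage = 485 − 440 = 45.

Shortage = 45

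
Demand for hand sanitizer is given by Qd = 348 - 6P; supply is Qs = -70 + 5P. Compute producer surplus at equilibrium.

Producer surplus = 1440

Equilibrium: 348 - 6P = -70 + 5P gives P* = 38, Q* = 120.
Supply starts at P = 14 (where Qs = 0).
PS = ½(38 − 14)(120) = 1440.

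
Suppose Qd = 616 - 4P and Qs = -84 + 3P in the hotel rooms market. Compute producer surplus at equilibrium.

Equilibrium: 616 - 4P = -84 + 3P gives P* = 100, Q* = 216.
Supply starts at P = 28 (where Qs = 0).
PS = ½(100 − 28)(216) = 7776.

Producer surplus = 7776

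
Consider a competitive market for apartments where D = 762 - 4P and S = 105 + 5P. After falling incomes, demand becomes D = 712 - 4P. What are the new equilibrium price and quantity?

Original equilibrium: P* = 73, Q* = 470.
New equilibrium: 712 - 4P = 105 + 5P, so 607 = 9P and P' = 607/9; Q' = 712 − 4(607/9) = 3980/9.

P' = 607/9, Q' = 3980/9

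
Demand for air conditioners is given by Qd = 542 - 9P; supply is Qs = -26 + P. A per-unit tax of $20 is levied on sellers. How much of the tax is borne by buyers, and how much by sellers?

Pre-tax equilibrium: P* = 56.8, Q* = 30.8.
Tax on sellers shifts supply to Qs = -26 + 1(P − 20) = -46 + P.
542 - 9P = -46 + P gives buyer price Pb = 58.8; sellers receive Ps = 58.8 − 20 = 38.8.
New quantity: Q = 542 − 9(58.8) = 12.8.
Buyer burden = 58.8 − 56.8 = 2; seller burden = 56.8 − 38.8 = 18.

Buyers bear $2, sellers bear $18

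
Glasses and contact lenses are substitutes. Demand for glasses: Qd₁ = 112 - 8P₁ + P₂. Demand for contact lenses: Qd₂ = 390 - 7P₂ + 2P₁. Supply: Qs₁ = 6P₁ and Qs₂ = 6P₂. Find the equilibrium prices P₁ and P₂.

P₁ = 923/90, P₂ = 1421/45

Market 1: 112 - 8P₁ + P₂ = 6P₁ → 14P₁ - P₂ = 112.
Market 2: 13P₂ - 2P₁ = 390.
Eliminating P₂: 13×(1) + 1×(2) gives 180P₁ = 1846, so P₁ = 923/90.
Back-substitute into (2): P₂ = (390 + 2×923/90) / 13 = 1421/45.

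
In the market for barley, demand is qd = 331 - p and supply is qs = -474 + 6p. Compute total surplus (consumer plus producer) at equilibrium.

Equilibrium: 331 - p = -474 + 6p gives p* = 115, q* = 216.
Demand choke price: p = 331; supply starts at p = 79.
CS = ½(331 − 115)(216) = 23328; PS = ½(115 − 79)(216) = 3888.

Total surplus = 27216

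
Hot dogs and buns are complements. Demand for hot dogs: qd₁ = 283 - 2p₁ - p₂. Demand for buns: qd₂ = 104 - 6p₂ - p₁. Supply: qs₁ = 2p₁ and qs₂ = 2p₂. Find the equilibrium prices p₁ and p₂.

p₁ = 2160/31, p₂ = 133/31

Market 1: 283 - 2p₁ - p₂ = 2p₁ → 4p₁ + p₂ = 283.
Market 2: 8p₂ + p₁ = 104.
Eliminating p₂: 8×(1) − 1×(2) gives 31p₁ = 2160, so p₁ = 2160/31.
Back-substitute into (2): p₂ = (104 − 1×2160/31) / 8 = 133/31.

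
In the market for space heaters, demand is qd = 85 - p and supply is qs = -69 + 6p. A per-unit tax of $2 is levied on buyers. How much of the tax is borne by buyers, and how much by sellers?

Pre-tax equilibrium: p* = 22, q* = 63.
Tax on buyers shifts demand to qd = 85 − 1(p + 2) = 83 - p.
83 - p = -69 + 6p gives seller price ps = 152/7; buyers pay pb = 152/7 + 2 = 166/7.
New quantity: q = 85 − 1(166/7) = 429/7.
Buyer burden = 166/7 − 22 = 12/7; seller burden = 22 − 152/7 = 2/7.

Buyers bear 12/7, sellers bear 2/7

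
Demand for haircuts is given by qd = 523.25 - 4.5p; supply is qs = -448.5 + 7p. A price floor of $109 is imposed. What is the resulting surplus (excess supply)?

Surplus = 281.75

Equilibrium price would be p* = 84.5, so the floor at 109 binds.
At p = 109: qd = 32.75, qs = 314.5.
Surplus = 314.5 − 32.75 = 281.75.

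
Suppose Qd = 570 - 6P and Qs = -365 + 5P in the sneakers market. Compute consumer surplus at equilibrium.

Equilibrium: 570 - 6P = -365 + 5P gives P* = 85, Q* = 60.
Demand choke price (Qd = 0): P = 95.
CS = ½(95 − 85)(60) = 300.

Consumer surplus = 300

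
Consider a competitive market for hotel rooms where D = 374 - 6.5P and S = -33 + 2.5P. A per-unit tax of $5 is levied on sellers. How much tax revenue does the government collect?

Pre-tax equilibrium: P* = 407/9, Q* = 1441/18.
Tax on sellers shifts supply to S = -33 + 2.5(P − 5) = -45.5 + 2.5P.
374 - 6.5P = -45.5 + 2.5P gives buyer price Pb = 839/18; sellers receive Ps = 839/18 − 5 = 749/18.
New quantity: Q = 374 − 6.5(839/18) = 2557/36.
Revenue = 5 × 2557/36 = 12785/36.

Tax revenue = 12785/36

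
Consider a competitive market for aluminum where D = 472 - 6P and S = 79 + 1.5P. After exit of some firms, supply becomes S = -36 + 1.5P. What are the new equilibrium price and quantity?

Original equilibrium: P* = 52.4, Q* = 157.6.
New equilibrium: 472 - 6P = -36 + 1.5P, so 508 = 7.5P and P' = 1016/15; Q' = 472 − 6(1016/15) = 65.6.

P' = 1016/15, Q' = 65.6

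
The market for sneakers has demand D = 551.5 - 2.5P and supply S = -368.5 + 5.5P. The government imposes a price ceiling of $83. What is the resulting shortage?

Equilibrium price would be P* = 115, so the ceiling at 83 binds.
At P = 83: D = 551.5 − 2.5(83) = 344, S = -368.5 + 5.5(83) = 88.
Shortage = 344 − 88 = 256.

Shortage = 256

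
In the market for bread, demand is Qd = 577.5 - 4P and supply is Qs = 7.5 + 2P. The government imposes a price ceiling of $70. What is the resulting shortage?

Equilibrium price would be P* = 95, so the ceiling at 70 binds.
At P = 70: Qd = 577.5 − 4(70) = 297.5, Qs = 7.5 + 2(70) = 147.5.
Shortage = 297.5 − 147.5 = 150.

Shortage = 150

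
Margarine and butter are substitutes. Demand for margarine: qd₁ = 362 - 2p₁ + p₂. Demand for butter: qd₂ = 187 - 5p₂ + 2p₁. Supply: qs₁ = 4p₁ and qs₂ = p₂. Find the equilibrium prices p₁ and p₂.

p₁ = 2359/34, p₂ = 923/17

Market 1: 362 - 2p₁ + p₂ = 4p₁ → 6p₁ - p₂ = 362.
Market 2: 6p₂ - 2p₁ = 187.
Eliminating p₂: 6×(1) + 1×(2) gives 34p₁ = 2359, so p₁ = 2359/34.
Back-substitute into (2): p₂ = (187 + 2×2359/34) / 6 = 923/17.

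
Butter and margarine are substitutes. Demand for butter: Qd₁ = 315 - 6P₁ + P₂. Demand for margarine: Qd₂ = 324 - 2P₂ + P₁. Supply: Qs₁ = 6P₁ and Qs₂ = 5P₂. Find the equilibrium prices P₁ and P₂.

P₁ = 2529/83, P₂ = 4203/83

Market 1: 315 - 6P₁ + P₂ = 6P₁ → 12P₁ - P₂ = 315.
Market 2: 7P₂ - P₁ = 324.
Eliminating P₂: 7×(1) + 1×(2) gives 83P₁ = 2529, so P₁ = 2529/83.
Back-substitute into (2): P₂ = (324 + 1×2529/83) / 7 = 4203/83.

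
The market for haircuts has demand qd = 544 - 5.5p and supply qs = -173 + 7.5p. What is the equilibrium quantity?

q* = 6257/26

Set qd = qs: 544 - 5.5p = -173 + 7.5p.
717 = 13p, so p* = 717/13.
q* = 544 − 5.5(717/13) = 6257/26.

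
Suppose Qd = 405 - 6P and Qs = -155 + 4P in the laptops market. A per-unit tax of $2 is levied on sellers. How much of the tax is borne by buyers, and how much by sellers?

Buyers bear $0.8, sellers bear $1.2

Pre-tax equilibrium: P* = 56, Q* = 69.
Tax on sellers shifts supply to Qs = -155 + 4(P − 2) = -163 + 4P.
405 - 6P = -163 + 4P gives buyer price Pb = 56.8; sellers receive Ps = 56.8 − 2 = 54.8.
New quantity: Q = 405 − 6(56.8) = 64.2.
Buyer burden = 56.8 − 56 = 0.8; seller burden = 56 − 54.8 = 1.2.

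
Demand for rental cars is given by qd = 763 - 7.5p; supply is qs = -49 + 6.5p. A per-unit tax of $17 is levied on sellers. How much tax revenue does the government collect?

Tax revenue = 255901/56

Pre-tax equilibrium: p* = 58, q* = 328.
Tax on sellers shifts supply to qs = -49 + 6.5(p − 17) = -159.5 + 6.5p.
763 - 7.5p = -159.5 + 6.5p gives buyer price pb = 1845/28; sellers receive ps = 1845/28 − 17 = 1369/28.
New quantity: q = 763 − 7.5(1845/28) = 15053/56.
Revenue = 17 × 15053/56 = 255901/56.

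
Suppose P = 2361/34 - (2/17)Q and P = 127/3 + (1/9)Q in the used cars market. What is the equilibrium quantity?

Q* = 118.5

Set the two price expressions equal: 2361/34 - (2/17)Q = 127/3 + (1/9)Q.
2765/102 = (35/153)Q, so Q* = 118.5.
P* = 2361/34 − (2/17)(118.5) = 55.5.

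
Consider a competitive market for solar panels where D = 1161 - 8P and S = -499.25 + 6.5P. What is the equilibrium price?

Set D = S: 1161 - 8P = -499.25 + 6.5P.
1660.25 = 14.5P, so P* = 114.5.
Q* = 1161 − 8(114.5) = 245.

P* = 114.5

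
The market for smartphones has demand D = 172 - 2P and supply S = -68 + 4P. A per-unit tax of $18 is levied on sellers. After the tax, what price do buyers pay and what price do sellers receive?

Pre-tax equilibrium: P* = 40, Q* = 92.
Tax on sellers shifts supply to S = -68 + 4(P − 18) = -140 + 4P.
172 - 2P = -140 + 4P gives buyer price Pb = 52; sellers receive Ps = 52 − 18 = 34.
New quantity: Q = 172 − 2(52) = 68.

Buyers pay $52, sellers receive $34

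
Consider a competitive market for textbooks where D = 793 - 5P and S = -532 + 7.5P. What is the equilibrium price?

P* = 106

Set D = S: 793 - 5P = -532 + 7.5P.
1325 = 12.5P, so P* = 106.
Q* = 793 − 5(106) = 263.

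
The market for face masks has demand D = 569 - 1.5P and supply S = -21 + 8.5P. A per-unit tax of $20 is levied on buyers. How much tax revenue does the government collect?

Pre-tax equilibrium: P* = 59, Q* = 480.5.
Tax on buyers shifts demand to D = 569 − 1.5(P + 20) = 539 - 1.5P.
539 - 1.5P = -21 + 8.5P gives seller price Ps = 56; buyers pay Pb = 56 + 20 = 76.
New quantity: Q = 569 − 1.5(76) = 455.
Revenue = 20 × 455 = 9100.

Tax revenue = 9100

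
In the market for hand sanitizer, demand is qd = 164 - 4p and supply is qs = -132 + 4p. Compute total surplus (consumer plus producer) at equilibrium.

Total surplus = 64

Equilibrium: 164 - 4p = -132 + 4p gives p* = 37, q* = 16.
Demand choke price: p = 41; supply starts at p = 33.
CS = ½(41 − 37)(16) = 32; PS = ½(37 − 33)(16) = 32.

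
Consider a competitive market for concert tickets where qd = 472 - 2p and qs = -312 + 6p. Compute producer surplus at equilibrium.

Equilibrium: 472 - 2p = -312 + 6p gives p* = 98, q* = 276.
Supply starts at p = 52 (where qs = 0).
PS = ½(98 − 52)(276) = 6348.

Producer surplus = 6348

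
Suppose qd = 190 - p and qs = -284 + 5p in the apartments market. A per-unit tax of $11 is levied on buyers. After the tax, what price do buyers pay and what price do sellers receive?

Buyers pay 529/6, sellers receive 463/6

Pre-tax equilibrium: p* = 79, q* = 111.
Tax on buyers shifts demand to qd = 190 − 1(p + 11) = 179 - p.
179 - p = -284 + 5p gives seller price ps = 463/6; buyers pay pb = 463/6 + 11 = 529/6.
New quantity: q = 190 − 1(529/6) = 611/6.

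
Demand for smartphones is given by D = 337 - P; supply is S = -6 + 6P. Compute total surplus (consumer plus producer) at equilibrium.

Total surplus = 48384

Equilibrium: 337 - P = -6 + 6P gives P* = 49, Q* = 288.
Demand choke price: P = 337; supply starts at P = 1.
CS = ½(337 − 49)(288) = 41472; PS = ½(49 − 1)(288) = 6912.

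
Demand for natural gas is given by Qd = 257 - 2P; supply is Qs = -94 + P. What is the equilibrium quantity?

Set Qd = Qs: 257 - 2P = -94 + P.
351 = 3P, so P* = 117.
Q* = 257 − 2(117) = 23.

Q* = 23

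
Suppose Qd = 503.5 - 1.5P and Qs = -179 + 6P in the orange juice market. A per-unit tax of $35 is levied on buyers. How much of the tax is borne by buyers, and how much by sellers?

Buyers bear $28, sellers bear $7

Pre-tax equilibrium: P* = 91, Q* = 367.
Tax on buyers shifts demand to Qd = 503.5 − 1.5(P + 35) = 451 - 1.5P.
451 - 1.5P = -179 + 6P gives seller price Ps = 84; buyers pay Pb = 84 + 35 = 119.
New quantity: Q = 503.5 − 1.5(119) = 325.
Buyer burden = 119 − 91 = 28; seller burden = 91 − 84 = 7.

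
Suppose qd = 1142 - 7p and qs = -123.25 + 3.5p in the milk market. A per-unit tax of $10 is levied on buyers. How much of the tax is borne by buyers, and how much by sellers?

Buyers bear 10/3, sellers bear 20/3

Pre-tax equilibrium: p* = 120.5, q* = 298.5.
Tax on buyers shifts demand to qd = 1142 − 7(p + 10) = 1072 - 7p.
1072 - 7p = -123.25 + 3.5p gives seller price ps = 683/6; buyers pay pb = 683/6 + 10 = 743/6.
New quantity: q = 1142 − 7(743/6) = 1651/6.
Buyer burden = 743/6 − 120.5 = 10/3; seller burden = 120.5 − 683/6 = 20/3.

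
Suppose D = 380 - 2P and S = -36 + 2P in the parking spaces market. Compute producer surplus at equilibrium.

Producer surplus = 7396

Equilibrium: 380 - 2P = -36 + 2P gives P* = 104, Q* = 172.
Supply starts at P = 18 (where S = 0).
PS = ½(104 − 18)(172) = 7396.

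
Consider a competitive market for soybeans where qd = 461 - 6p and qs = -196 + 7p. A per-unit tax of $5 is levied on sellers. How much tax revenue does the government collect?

Tax revenue = 9205/13

Pre-tax equilibrium: p* = 657/13, q* = 2051/13.
Tax on sellers shifts supply to qs = -196 + 7(p − 5) = -231 + 7p.
461 - 6p = -231 + 7p gives buyer price pb = 692/13; sellers receive ps = 692/13 − 5 = 627/13.
New quantity: q = 461 − 6(692/13) = 1841/13.
Revenue = 5 × 1841/13 = 9205/13.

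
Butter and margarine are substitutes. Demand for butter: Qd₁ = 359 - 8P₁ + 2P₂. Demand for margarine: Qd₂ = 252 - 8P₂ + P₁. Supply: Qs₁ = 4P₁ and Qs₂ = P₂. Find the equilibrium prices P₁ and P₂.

Market 1: 359 - 8P₁ + 2P₂ = 4P₁ → 12P₁ - 2P₂ = 359.
Market 2: 9P₂ - P₁ = 252.
Eliminating P₂: 9×(1) + 2×(2) gives 106P₁ = 3735, so P₁ = 3735/106.
Back-substitute into (2): P₂ = (252 + 1×3735/106) / 9 = 3383/106.

P₁ = 3735/106, P₂ = 3383/106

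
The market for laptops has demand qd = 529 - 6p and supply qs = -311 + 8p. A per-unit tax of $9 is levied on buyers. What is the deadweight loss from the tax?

Pre-tax equilibrium: p* = 60, q* = 169.
Tax on buyers shifts demand to qd = 529 − 6(p + 9) = 475 - 6p.
475 - 6p = -311 + 8p gives seller price ps = 393/7; buyers pay pb = 393/7 + 9 = 456/7.
New quantity: q = 529 − 6(456/7) = 967/7.
DWL = ½ × 9 × (169 − 967/7) = 972/7.

Deadweight loss = 972/7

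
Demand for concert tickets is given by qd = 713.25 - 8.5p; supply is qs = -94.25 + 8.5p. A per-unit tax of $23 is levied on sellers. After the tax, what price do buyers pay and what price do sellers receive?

Pre-tax equilibrium: p* = 47.5, q* = 309.5.
Tax on sellers shifts supply to qs = -94.25 + 8.5(p − 23) = -289.75 + 8.5p.
713.25 - 8.5p = -289.75 + 8.5p gives buyer price pb = 59; sellers receive ps = 59 − 23 = 36.
New quantity: q = 713.25 − 8.5(59) = 211.75.

Buyers pay $59, sellers receive $36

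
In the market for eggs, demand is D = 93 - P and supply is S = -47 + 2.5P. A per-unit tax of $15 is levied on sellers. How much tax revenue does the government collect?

Tax revenue = 4440/7

Pre-tax equilibrium: P* = 40, Q* = 53.
Tax on sellers shifts supply to S = -47 + 2.5(P − 15) = -84.5 + 2.5P.
93 - P = -84.5 + 2.5P gives buyer price Pb = 355/7; sellers receive Ps = 355/7 − 15 = 250/7.
New quantity: Q = 93 − 1(355/7) = 296/7.
Revenue = 15 × 296/7 = 4440/7.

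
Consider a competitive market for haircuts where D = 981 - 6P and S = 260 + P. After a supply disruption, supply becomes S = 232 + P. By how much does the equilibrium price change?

Original equilibrium: P* = 103, Q* = 363.
New equilibrium: 981 - 6P = 232 + P, so 749 = 7P and P' = 107; Q' = 981 − 6(107) = 339.
Change in price: 107 − 103 = 4.

ΔP = 4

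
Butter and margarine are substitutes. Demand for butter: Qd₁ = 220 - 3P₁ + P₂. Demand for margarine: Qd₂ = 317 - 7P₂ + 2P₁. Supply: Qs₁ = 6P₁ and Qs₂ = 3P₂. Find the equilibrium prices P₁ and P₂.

P₁ = 2517/88, P₂ = 3293/88

Market 1: 220 - 3P₁ + P₂ = 6P₁ → 9P₁ - P₂ = 220.
Market 2: 10P₂ - 2P₁ = 317.
Eliminating P₂: 10×(1) + 1×(2) gives 88P₁ = 2517, so P₁ = 2517/88.
Back-substitute into (2): P₂ = (317 + 2×2517/88) / 10 = 3293/88.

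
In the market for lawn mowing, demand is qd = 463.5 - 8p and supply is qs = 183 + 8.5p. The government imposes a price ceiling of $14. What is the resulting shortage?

Equilibrium price would be p* = 17, so the ceiling at 14 binds.
At p = 14: qd = 463.5 − 8(14) = 351.5, qs = 183 + 8.5(14) = 302.
Shortage = 351.5 − 302 = 49.5.

Shortage = 49.5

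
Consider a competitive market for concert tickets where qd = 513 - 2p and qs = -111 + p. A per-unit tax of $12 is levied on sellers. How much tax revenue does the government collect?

Tax revenue = 1068

Pre-tax equilibrium: p* = 208, q* = 97.
Tax on sellers shifts supply to qs = -111 + 1(p − 12) = -123 + p.
513 - 2p = -123 + p gives buyer price pb = 212; sellers receive ps = 212 − 12 = 200.
New quantity: q = 513 − 2(212) = 89.
Revenue = 12 × 89 = 1068.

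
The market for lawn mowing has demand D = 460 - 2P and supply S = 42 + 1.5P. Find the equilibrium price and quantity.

P* = 836/7, Q* = 1548/7

Set D = S: 460 - 2P = 42 + 1.5P.
418 = 3.5P, so P* = 836/7.
Q* = 460 − 2(836/7) = 1548/7.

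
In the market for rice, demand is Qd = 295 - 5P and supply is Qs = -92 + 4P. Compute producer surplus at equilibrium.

Equilibrium: 295 - 5P = -92 + 4P gives P* = 43, Q* = 80.
Supply starts at P = 23 (where Qs = 0).
PS = ½(43 − 23)(80) = 800.

Producer surplus = 800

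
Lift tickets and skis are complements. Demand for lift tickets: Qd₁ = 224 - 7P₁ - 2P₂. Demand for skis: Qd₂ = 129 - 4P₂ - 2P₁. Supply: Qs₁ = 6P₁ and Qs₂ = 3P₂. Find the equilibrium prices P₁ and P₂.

Market 1: 224 - 7P₁ - 2P₂ = 6P₁ → 13P₁ + 2P₂ = 224.
Market 2: 7P₂ + 2P₁ = 129.
Eliminating P₂: 7×(1) − 2×(2) gives 87P₁ = 1310, so P₁ = 1310/87.
Back-substitute into (2): P₂ = (129 − 2×1310/87) / 7 = 1229/87.

P₁ = 1310/87, P₂ = 1229/87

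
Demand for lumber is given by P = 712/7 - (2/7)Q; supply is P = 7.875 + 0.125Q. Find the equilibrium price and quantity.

Set the two price expressions equal: 712/7 - (2/7)Q = 7.875 + 0.125Q.
5255/56 = (23/56)Q, so Q* = 5255/23.
P* = 712/7 − (2/7)(5255/23) = 838/23.

P* = 838/23, Q* = 5255/23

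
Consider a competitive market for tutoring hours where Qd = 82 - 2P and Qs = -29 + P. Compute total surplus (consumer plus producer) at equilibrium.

Equilibrium: 82 - 2P = -29 + P gives P* = 37, Q* = 8.
Demand choke price: P = 41; supply starts at P = 29.
CS = ½(41 − 37)(8) = 16; PS = ½(37 − 29)(8) = 32.

Total surplus = 48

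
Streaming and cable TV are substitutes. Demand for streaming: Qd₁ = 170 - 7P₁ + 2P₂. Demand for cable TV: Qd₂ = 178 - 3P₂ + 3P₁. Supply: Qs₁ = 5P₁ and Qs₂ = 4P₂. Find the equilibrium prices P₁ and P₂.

Market 1: 170 - 7P₁ + 2P₂ = 5P₁ → 12P₁ - 2P₂ = 170.
Market 2: 7P₂ - 3P₁ = 178.
Eliminating P₂: 7×(1) + 2×(2) gives 78P₁ = 1546, so P₁ = 773/39.
Back-substitute into (2): P₂ = (178 + 3×773/39) / 7 = 441/13.

P₁ = 773/39, P₂ = 441/13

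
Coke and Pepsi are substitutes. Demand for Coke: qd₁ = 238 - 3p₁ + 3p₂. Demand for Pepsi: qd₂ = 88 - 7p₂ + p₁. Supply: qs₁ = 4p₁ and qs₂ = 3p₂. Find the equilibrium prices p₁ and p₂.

p₁ = 2644/67, p₂ = 854/67

Market 1: 238 - 3p₁ + 3p₂ = 4p₁ → 7p₁ - 3p₂ = 238.
Market 2: 10p₂ - p₁ = 88.
Eliminating p₂: 10×(1) + 3×(2) gives 67p₁ = 2644, so p₁ = 2644/67.
Back-substitute into (2): p₂ = (88 + 1×2644/67) / 10 = 854/67.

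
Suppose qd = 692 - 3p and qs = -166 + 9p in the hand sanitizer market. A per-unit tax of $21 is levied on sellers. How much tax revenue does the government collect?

Tax revenue = 9035.25

Pre-tax equilibrium: p* = 71.5, q* = 477.5.
Tax on sellers shifts supply to qs = -166 + 9(p − 21) = -355 + 9p.
692 - 3p = -355 + 9p gives buyer price pb = 87.25; sellers receive ps = 87.25 − 21 = 66.25.
New quantity: q = 692 − 3(87.25) = 430.25.
Revenue = 21 × 430.25 = 9035.25.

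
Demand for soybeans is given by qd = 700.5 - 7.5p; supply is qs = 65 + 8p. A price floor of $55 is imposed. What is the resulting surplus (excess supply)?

Surplus = 217

Equilibrium price would be p* = 41, so the floor at 55 binds.
At p = 55: qd = 288, qs = 505.
Surplus = 505 − 288 = 217.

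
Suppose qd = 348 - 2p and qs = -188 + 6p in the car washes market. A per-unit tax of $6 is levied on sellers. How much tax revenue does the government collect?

Pre-tax equilibrium: p* = 67, q* = 214.
Tax on sellers shifts supply to qs = -188 + 6(p − 6) = -224 + 6p.
348 - 2p = -224 + 6p gives buyer price pb = 71.5; sellers receive ps = 71.5 − 6 = 65.5.
New quantity: q = 348 − 2(71.5) = 205.
Revenue = 6 × 205 = 1230.

Tax revenue = 1230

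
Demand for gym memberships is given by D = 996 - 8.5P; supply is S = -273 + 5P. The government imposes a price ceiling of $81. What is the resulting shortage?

Shortage = 175.5

Equilibrium price would be P* = 94, so the ceiling at 81 binds.
At P = 81: D = 996 − 8.5(81) = 307.5, S = -273 + 5(81) = 132.
Shortage = 307.5 − 132 = 175.5.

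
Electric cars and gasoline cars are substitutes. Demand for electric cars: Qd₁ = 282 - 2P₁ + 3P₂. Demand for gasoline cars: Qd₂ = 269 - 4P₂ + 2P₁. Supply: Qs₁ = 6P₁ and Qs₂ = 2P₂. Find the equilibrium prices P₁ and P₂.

Market 1: 282 - 2P₁ + 3P₂ = 6P₁ → 8P₁ - 3P₂ = 282.
Market 2: 6P₂ - 2P₁ = 269.
Eliminating P₂: 6×(1) + 3×(2) gives 42P₁ = 2499, so P₁ = 59.5.
Back-substitute into (2): P₂ = (269 + 2×59.5) / 6 = 194/3.

P₁ = 59.5, P₂ = 194/3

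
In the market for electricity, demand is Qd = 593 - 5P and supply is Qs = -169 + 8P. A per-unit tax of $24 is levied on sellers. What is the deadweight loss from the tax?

Pre-tax equilibrium: P* = 762/13, Q* = 3899/13.
Tax on sellers shifts supply to Qs = -169 + 8(P − 24) = -361 + 8P.
593 - 5P = -361 + 8P gives buyer price Pb = 954/13; sellers receive Ps = 954/13 − 24 = 642/13.
New quantity: Q = 593 − 5(954/13) = 2939/13.
DWL = ½ × 24 × (3899/13 − 2939/13) = 11520/13.

Deadweight loss = 11520/13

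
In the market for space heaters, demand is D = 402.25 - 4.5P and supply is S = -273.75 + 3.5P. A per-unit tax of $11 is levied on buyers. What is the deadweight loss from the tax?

Pre-tax equilibrium: P* = 84.5, Q* = 22.
Tax on buyers shifts demand to D = 402.25 − 4.5(P + 11) = 352.75 - 4.5P.
352.75 - 4.5P = -273.75 + 3.5P gives seller price Ps = 78.3125; buyers pay Pb = 78.3125 + 11 = 89.3125.
New quantity: Q = 402.25 − 4.5(89.3125) = 0.34375.
DWL = ½ × 11 × (22 − 0.34375) = 119.109375.

Deadweight loss = 119.109375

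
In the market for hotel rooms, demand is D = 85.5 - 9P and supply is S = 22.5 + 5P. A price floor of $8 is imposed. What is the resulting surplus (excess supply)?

Surplus = 49

Equilibrium price would be P* = 4.5, so the floor at 8 binds.
At P = 8: D = 13.5, S = 62.5.
Surplus = 62.5 − 13.5 = 49.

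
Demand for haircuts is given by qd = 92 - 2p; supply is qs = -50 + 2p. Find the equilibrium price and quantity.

p* = 35.5, q* = 21

Set qd = qs: 92 - 2p = -50 + 2p.
142 = 4p, so p* = 35.5.
q* = 92 − 2(35.5) = 21.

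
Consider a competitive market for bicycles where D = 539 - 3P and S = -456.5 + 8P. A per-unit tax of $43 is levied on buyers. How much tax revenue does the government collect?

Tax revenue = 164303/22

Pre-tax equilibrium: P* = 90.5, Q* = 267.5.
Tax on buyers shifts demand to D = 539 − 3(P + 43) = 410 - 3P.
410 - 3P = -456.5 + 8P gives seller price Ps = 1733/22; buyers pay Pb = 1733/22 + 43 = 2679/22.
New quantity: Q = 539 − 3(2679/22) = 3821/22.
Revenue = 43 × 3821/22 = 164303/22.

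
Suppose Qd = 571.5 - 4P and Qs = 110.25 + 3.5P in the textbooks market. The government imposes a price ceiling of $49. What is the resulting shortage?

Equilibrium price would be P* = 61.5, so the ceiling at 49 binds.
At P = 49: Qd = 571.5 − 4(49) = 375.5, Qs = 110.25 + 3.5(49) = 281.75.
Shortage = 375.5 − 281.75 = 93.75.

Shortage = 93.75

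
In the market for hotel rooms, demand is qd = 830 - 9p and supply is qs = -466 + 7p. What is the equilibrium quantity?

Set qd = qs: 830 - 9p = -466 + 7p.
1296 = 16p, so p* = 81.
q* = 830 − 9(81) = 101.

q* = 101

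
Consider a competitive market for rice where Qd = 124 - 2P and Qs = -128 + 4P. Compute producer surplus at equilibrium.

Equilibrium: 124 - 2P = -128 + 4P gives P* = 42, Q* = 40.
Supply starts at P = 32 (where Qs = 0).
PS = ½(42 − 32)(40) = 200.

Producer surplus = 200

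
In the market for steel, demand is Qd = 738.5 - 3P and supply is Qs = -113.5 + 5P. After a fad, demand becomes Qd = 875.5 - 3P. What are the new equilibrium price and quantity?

P' = 123.625, Q' = 504.625

Original equilibrium: P* = 106.5, Q* = 419.
New equilibrium: 875.5 - 3P = -113.5 + 5P, so 989 = 8P and P' = 123.625; Q' = 875.5 − 3(123.625) = 504.625.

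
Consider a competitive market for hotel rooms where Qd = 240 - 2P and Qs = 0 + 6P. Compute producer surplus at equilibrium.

Producer surplus = 2700

Equilibrium: 240 - 2P = 0 + 6P gives P* = 30, Q* = 180.
Supply starts at P = 0 (where Qs = 0).
PS = ½(30 − 0)(180) = 2700.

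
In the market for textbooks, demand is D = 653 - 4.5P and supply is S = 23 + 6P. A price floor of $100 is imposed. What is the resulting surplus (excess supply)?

Surplus = 420

Equilibrium price would be P* = 60, so the floor at 100 binds.
At P = 100: D = 203, S = 623.
Surplus = 623 − 203 = 420.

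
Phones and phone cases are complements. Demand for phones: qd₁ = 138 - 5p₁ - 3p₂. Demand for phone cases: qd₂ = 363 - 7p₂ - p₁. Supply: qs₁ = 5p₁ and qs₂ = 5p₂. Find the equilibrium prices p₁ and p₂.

p₁ = 63/13, p₂ = 388/13

Market 1: 138 - 5p₁ - 3p₂ = 5p₁ → 10p₁ + 3p₂ = 138.
Market 2: 12p₂ + p₁ = 363.
Eliminating p₂: 12×(1) − 3×(2) gives 117p₁ = 567, so p₁ = 63/13.
Back-substitute into (2): p₂ = (363 − 1×63/13) / 12 = 388/13.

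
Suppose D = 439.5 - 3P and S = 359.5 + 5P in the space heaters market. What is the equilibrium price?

Set D = S: 439.5 - 3P = 359.5 + 5P.
80 = 8P, so P* = 10.
Q* = 439.5 − 3(10) = 409.5.

P* = 10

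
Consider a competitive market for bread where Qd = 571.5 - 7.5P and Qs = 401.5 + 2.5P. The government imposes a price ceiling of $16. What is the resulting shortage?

Equilibrium price would be P* = 17, so the ceiling at 16 binds.
At P = 16: Qd = 571.5 − 7.5(16) = 451.5, Qs = 401.5 + 2.5(16) = 441.5.
Shortage = 451.5 − 441.5 = 10.

Shortage = 10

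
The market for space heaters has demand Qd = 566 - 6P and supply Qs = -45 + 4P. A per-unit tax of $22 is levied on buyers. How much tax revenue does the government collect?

Pre-tax equilibrium: P* = 61.1, Q* = 199.4.
Tax on buyers shifts demand to Qd = 566 − 6(P + 22) = 434 - 6P.
434 - 6P = -45 + 4P gives seller price Ps = 47.9; buyers pay Pb = 47.9 + 22 = 69.9.
New quantity: Q = 566 − 6(69.9) = 146.6.
Revenue = 22 × 146.6 = 3225.2.

Tax revenue = 3225.2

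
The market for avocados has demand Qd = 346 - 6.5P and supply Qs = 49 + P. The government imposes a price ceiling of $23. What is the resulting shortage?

Equilibrium price would be P* = 39.6, so the ceiling at 23 binds.
At P = 23: Qd = 346 − 6.5(23) = 196.5, Qs = 49 + 1(23) = 72.
Shortage = 196.5 − 72 = 124.5.

Shortage = 124.5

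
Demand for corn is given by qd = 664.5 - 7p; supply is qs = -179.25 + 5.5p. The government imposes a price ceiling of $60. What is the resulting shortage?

Equilibrium price would be p* = 67.5, so the ceiling at 60 binds.
At p = 60: qd = 664.5 − 7(60) = 244.5, qs = -179.25 + 5.5(60) = 150.75.
Shortage = 244.5 − 150.75 = 93.75.

Shortage = 93.75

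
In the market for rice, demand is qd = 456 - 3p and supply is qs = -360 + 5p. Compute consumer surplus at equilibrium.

Equilibrium: 456 - 3p = -360 + 5p gives p* = 102, q* = 150.
Demand choke price (qd = 0): p = 152.
CS = ½(152 − 102)(150) = 3750.

Consumer surplus = 3750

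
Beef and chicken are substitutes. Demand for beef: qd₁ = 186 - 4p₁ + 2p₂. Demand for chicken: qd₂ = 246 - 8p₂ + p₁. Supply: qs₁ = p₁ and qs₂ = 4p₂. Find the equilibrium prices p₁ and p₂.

p₁ = 1362/29, p₂ = 708/29

Market 1: 186 - 4p₁ + 2p₂ = p₁ → 5p₁ - 2p₂ = 186.
Market 2: 12p₂ - p₁ = 246.
Eliminating p₂: 12×(1) + 2×(2) gives 58p₁ = 2724, so p₁ = 1362/29.
Back-substitute into (2): p₂ = (246 + 1×1362/29) / 12 = 708/29.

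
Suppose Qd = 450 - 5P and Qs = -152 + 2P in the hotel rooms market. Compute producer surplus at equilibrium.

Producer surplus = 100

Equilibrium: 450 - 5P = -152 + 2P gives P* = 86, Q* = 20.
Supply starts at P = 76 (where Qs = 0).
PS = ½(86 − 76)(20) = 100.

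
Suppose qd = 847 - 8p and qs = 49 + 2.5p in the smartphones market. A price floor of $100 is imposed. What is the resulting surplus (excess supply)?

Equilibrium price would be p* = 76, so the floor at 100 binds.
At p = 100: qd = 47, qs = 299.
Surplus = 299 − 47 = 252.

Surplus = 252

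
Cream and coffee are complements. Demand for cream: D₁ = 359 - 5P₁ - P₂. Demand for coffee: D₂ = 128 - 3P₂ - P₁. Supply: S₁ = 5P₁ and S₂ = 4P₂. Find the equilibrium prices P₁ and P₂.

P₁ = 795/23, P₂ = 307/23

Market 1: 359 - 5P₁ - P₂ = 5P₁ → 10P₁ + P₂ = 359.
Market 2: 7P₂ + P₁ = 128.
Eliminating P₂: 7×(1) − 1×(2) gives 69P₁ = 2385, so P₁ = 795/23.
Back-substitute into (2): P₂ = (128 − 1×795/23) / 7 = 307/23.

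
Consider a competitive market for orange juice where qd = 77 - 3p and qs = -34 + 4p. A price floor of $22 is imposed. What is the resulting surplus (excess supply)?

Equilibrium price would be p* = 111/7, so the floor at 22 binds.
At p = 22: qd = 11, qs = 54.
Surplus = 54 − 11 = 43.

Surplus = 43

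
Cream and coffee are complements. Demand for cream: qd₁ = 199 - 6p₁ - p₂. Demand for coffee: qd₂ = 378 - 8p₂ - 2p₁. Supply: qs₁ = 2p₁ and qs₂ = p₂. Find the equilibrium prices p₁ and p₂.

Market 1: 199 - 6p₁ - p₂ = 2p₁ → 8p₁ + p₂ = 199.
Market 2: 9p₂ + 2p₁ = 378.
Eliminating p₂: 9×(1) − 1×(2) gives 70p₁ = 1413, so p₁ = 1413/70.
Back-substitute into (2): p₂ = (378 − 2×1413/70) / 9 = 1313/35.

p₁ = 1413/70, p₂ = 1313/35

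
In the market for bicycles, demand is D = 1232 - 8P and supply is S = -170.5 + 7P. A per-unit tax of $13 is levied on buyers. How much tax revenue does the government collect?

Pre-tax equilibrium: P* = 93.5, Q* = 484.
Tax on buyers shifts demand to D = 1232 − 8(P + 13) = 1128 - 8P.
1128 - 8P = -170.5 + 7P gives seller price Ps = 2597/30; buyers pay Pb = 2597/30 + 13 = 2987/30.
New quantity: Q = 1232 − 8(2987/30) = 6532/15.
Revenue = 13 × 6532/15 = 84916/15.

Tax revenue = 84916/15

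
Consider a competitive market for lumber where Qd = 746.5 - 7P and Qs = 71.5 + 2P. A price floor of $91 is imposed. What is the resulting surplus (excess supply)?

Surplus = 144

Equilibrium price would be P* = 75, so the floor at 91 binds.
At P = 91: Qd = 109.5, Qs = 253.5.
Surplus = 253.5 − 109.5 = 144.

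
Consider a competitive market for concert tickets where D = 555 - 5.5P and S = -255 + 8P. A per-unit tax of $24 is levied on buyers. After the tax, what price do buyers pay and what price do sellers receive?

Pre-tax equilibrium: P* = 60, Q* = 225.
Tax on buyers shifts demand to D = 555 − 5.5(P + 24) = 423 - 5.5P.
423 - 5.5P = -255 + 8P gives seller price Ps = 452/9; buyers pay Pb = 452/9 + 24 = 668/9.
New quantity: Q = 555 − 5.5(668/9) = 1321/9.

Buyers pay 668/9, sellers receive 452/9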